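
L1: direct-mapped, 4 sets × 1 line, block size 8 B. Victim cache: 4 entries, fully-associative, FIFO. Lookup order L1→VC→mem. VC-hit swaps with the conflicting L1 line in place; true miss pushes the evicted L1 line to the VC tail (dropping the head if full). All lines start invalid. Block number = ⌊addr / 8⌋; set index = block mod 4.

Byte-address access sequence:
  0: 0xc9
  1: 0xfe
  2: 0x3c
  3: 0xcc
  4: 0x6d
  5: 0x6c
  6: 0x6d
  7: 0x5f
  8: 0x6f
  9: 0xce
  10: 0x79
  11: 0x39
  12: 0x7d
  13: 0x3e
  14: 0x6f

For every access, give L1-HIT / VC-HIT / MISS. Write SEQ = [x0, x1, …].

  [0] addr=0xc9 blk=25 s=1: MISS | VC []
  [1] addr=0xfe blk=31 s=3: MISS | VC []
  [2] addr=0x3c blk=7 s=3: MISS | VC [31]
  [3] addr=0xcc blk=25 s=1: L1-HIT | VC [31]
  [4] addr=0x6d blk=13 s=1: MISS | VC [31, 25]
  [5] addr=0x6c blk=13 s=1: L1-HIT | VC [31, 25]
  [6] addr=0x6d blk=13 s=1: L1-HIT | VC [31, 25]
  [7] addr=0x5f blk=11 s=3: MISS | VC [31, 25, 7]
  [8] addr=0x6f blk=13 s=1: L1-HIT | VC [31, 25, 7]
  [9] addr=0xce blk=25 s=1: VC-HIT | VC [31, 13, 7]
  [10] addr=0x79 blk=15 s=3: MISS | VC [31, 13, 7, 11]
  [11] addr=0x39 blk=7 s=3: VC-HIT | VC [31, 13, 15, 11]
  [12] addr=0x7d blk=15 s=3: VC-HIT | VC [31, 13, 7, 11]
  [13] addr=0x3e blk=7 s=3: VC-HIT | VC [31, 13, 15, 11]
  [14] addr=0x6f blk=13 s=1: VC-HIT | VC [31, 25, 15, 11]

SEQ = [MISS, MISS, MISS, L1-HIT, MISS, L1-HIT, L1-HIT, MISS, L1-HIT, VC-HIT, MISS, VC-HIT, VC-HIT, VC-HIT, VC-HIT]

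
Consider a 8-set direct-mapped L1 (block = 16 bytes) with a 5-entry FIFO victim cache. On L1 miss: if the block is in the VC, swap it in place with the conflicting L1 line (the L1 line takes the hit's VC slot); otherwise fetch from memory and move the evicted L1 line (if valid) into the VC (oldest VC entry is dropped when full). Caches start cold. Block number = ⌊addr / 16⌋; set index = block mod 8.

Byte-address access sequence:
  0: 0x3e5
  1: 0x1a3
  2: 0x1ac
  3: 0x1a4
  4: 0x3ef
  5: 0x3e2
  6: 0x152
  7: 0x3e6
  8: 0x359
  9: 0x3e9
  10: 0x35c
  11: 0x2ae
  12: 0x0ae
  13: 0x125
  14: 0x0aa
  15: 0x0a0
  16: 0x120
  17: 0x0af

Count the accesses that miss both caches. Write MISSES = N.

MISSES = 7

  [0] addr=0x3e5 blk=62 s=6: MISS | VC []
  [1] addr=0x1a3 blk=26 s=2: MISS | VC []
  [2] addr=0x1ac blk=26 s=2: L1-HIT | VC []
  [3] addr=0x1a4 blk=26 s=2: L1-HIT | VC []
  [4] addr=0x3ef blk=62 s=6: L1-HIT | VC []
  [5] addr=0x3e2 blk=62 s=6: L1-HIT | VC []
  [6] addr=0x152 blk=21 s=5: MISS | VC []
  [7] addr=0x3e6 blk=62 s=6: L1-HIT | VC []
  [8] addr=0x359 blk=53 s=5: MISS | VC [21]
  [9] addr=0x3e9 blk=62 s=6: L1-HIT | VC [21]
  [10] addr=0x35c blk=53 s=5: L1-HIT | VC [21]
  [11] addr=0x2ae blk=42 s=2: MISS | VC [21, 26]
  [12] addr=0xae blk=10 s=2: MISS | VC [21, 26, 42]
  [13] addr=0x125 blk=18 s=2: MISS | VC [21, 26, 42, 10]
  [14] addr=0xaa blk=10 s=2: VC-HIT | VC [21, 26, 42, 18]
  [15] addr=0xa0 blk=10 s=2: L1-HIT | VC [21, 26, 42, 18]
  [16] addr=0x120 blk=18 s=2: VC-HIT | VC [21, 26, 42, 10]
  [17] addr=0xaf blk=10 s=2: VC-HIT | VC [21, 26, 42, 18]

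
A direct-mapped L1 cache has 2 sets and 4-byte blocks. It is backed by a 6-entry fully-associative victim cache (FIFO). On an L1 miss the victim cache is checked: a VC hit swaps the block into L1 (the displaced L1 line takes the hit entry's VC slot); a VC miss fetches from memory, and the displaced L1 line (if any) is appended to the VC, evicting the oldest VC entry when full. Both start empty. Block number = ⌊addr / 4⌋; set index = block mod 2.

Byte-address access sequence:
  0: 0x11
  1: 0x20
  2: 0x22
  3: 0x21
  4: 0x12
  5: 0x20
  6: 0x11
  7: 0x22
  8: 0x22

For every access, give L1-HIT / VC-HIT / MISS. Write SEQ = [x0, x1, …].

SEQ = [MISS, MISS, L1-HIT, L1-HIT, VC-HIT, VC-HIT, VC-HIT, VC-HIT, L1-HIT]

0: 0x11 (blk 4, set 0) → MISS  vc=[]
1: 0x20 (blk 8, set 0) → MISS  vc=[4]
2: 0x22 (blk 8, set 0) → L1-HIT  vc=[4]
3: 0x21 (blk 8, set 0) → L1-HIT  vc=[4]
4: 0x12 (blk 4, set 0) → VC-HIT  vc=[8]
5: 0x20 (blk 8, set 0) → VC-HIT  vc=[4]
6: 0x11 (blk 4, set 0) → VC-HIT  vc=[8]
7: 0x22 (blk 8, set 0) → VC-HIT  vc=[4]
8: 0x22 (blk 8, set 0) → L1-HIT  vc=[4]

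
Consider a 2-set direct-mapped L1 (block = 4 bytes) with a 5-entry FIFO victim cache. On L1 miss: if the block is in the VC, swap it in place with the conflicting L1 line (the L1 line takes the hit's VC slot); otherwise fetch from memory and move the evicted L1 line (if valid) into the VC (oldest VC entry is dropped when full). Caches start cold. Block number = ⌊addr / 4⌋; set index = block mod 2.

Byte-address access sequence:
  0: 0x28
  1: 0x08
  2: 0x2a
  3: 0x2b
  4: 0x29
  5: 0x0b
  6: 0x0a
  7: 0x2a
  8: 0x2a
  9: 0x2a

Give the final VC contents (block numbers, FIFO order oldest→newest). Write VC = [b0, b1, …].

VC = [2]

  [0] addr=0x28 blk=10 s=0: MISS | VC []
  [1] addr=0x8 blk=2 s=0: MISS | VC [10]
  [2] addr=0x2a blk=10 s=0: VC-HIT | VC [2]
  [3] addr=0x2b blk=10 s=0: L1-HIT | VC [2]
  [4] addr=0x29 blk=10 s=0: L1-HIT | VC [2]
  [5] addr=0xb blk=2 s=0: VC-HIT | VC [10]
  [6] addr=0xa blk=2 s=0: L1-HIT | VC [10]
  [7] addr=0x2a blk=10 s=0: VC-HIT | VC [2]
  [8] addr=0x2a blk=10 s=0: L1-HIT | VC [2]
  [9] addr=0x2a blk=10 s=0: L1-HIT | VC [2]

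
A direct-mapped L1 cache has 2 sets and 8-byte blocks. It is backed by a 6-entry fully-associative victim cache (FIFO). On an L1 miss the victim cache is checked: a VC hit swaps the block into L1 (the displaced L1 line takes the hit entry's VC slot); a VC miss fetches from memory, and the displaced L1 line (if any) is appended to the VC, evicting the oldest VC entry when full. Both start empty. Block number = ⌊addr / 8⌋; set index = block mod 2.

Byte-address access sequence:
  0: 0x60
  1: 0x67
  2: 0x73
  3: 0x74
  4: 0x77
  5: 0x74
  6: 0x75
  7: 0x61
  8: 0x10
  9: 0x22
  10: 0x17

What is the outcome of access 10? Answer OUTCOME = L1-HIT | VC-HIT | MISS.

OUTCOME = VC-HIT

0: 0x60 (blk 12, set 0) → MISS  vc=[]
1: 0x67 (blk 12, set 0) → L1-HIT  vc=[]
2: 0x73 (blk 14, set 0) → MISS  vc=[12]
3: 0x74 (blk 14, set 0) → L1-HIT  vc=[12]
4: 0x77 (blk 14, set 0) → L1-HIT  vc=[12]
5: 0x74 (blk 14, set 0) → L1-HIT  vc=[12]
6: 0x75 (blk 14, set 0) → L1-HIT  vc=[12]
7: 0x61 (blk 12, set 0) → VC-HIT  vc=[14]
8: 0x10 (blk 2, set 0) → MISS  vc=[14, 12]
9: 0x22 (blk 4, set 0) → MISS  vc=[14, 12, 2]
10: 0x17 (blk 2, set 0) → VC-HIT  vc=[14, 12, 4]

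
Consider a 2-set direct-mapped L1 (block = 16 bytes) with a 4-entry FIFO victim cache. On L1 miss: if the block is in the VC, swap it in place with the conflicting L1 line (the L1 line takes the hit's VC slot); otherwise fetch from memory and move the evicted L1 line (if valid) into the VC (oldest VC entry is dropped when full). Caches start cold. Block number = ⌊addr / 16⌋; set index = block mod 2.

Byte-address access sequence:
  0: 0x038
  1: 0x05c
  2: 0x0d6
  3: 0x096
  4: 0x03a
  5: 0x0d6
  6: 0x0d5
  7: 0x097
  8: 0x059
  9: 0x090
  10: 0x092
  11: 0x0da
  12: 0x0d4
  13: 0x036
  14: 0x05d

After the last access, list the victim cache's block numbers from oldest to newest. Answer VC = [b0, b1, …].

VC = [9, 3, 13]

  [0] addr=0x38 blk=3 s=1: MISS | VC []
  [1] addr=0x5c blk=5 s=1: MISS | VC [3]
  [2] addr=0xd6 blk=13 s=1: MISS | VC [3, 5]
  [3] addr=0x96 blk=9 s=1: MISS | VC [3, 5, 13]
  [4] addr=0x3a blk=3 s=1: VC-HIT | VC [9, 5, 13]
  [5] addr=0xd6 blk=13 s=1: VC-HIT | VC [9, 5, 3]
  [6] addr=0xd5 blk=13 s=1: L1-HIT | VC [9, 5, 3]
  [7] addr=0x97 blk=9 s=1: VC-HIT | VC [13, 5, 3]
  [8] addr=0x59 blk=5 s=1: VC-HIT | VC [13, 9, 3]
  [9] addr=0x90 blk=9 s=1: VC-HIT | VC [13, 5, 3]
  [10] addr=0x92 blk=9 s=1: L1-HIT | VC [13, 5, 3]
  [11] addr=0xda blk=13 s=1: VC-HIT | VC [9, 5, 3]
  [12] addr=0xd4 blk=13 s=1: L1-HIT | VC [9, 5, 3]
  [13] addr=0x36 blk=3 s=1: VC-HIT | VC [9, 5, 13]
  [14] addr=0x5d blk=5 s=1: VC-HIT | VC [9, 3, 13]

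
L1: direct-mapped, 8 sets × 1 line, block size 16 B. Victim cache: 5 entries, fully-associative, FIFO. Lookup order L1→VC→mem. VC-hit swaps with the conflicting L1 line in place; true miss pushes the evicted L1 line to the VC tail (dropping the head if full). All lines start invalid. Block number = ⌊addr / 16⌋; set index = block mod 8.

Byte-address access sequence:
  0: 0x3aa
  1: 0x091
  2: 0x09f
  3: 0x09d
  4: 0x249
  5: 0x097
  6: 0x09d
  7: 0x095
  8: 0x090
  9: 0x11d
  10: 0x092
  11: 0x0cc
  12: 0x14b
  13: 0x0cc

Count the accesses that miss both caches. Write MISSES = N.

MISSES = 6

  [0] addr=0x3aa blk=58 s=2: MISS | VC []
  [1] addr=0x91 blk=9 s=1: MISS | VC []
  [2] addr=0x9f blk=9 s=1: L1-HIT | VC []
  [3] addr=0x9d blk=9 s=1: L1-HIT | VC []
  [4] addr=0x249 blk=36 s=4: MISS | VC []
  [5] addr=0x97 blk=9 s=1: L1-HIT | VC []
  [6] addr=0x9d blk=9 s=1: L1-HIT | VC []
  [7] addr=0x95 blk=9 s=1: L1-HIT | VC []
  [8] addr=0x90 blk=9 s=1: L1-HIT | VC []
  [9] addr=0x11d blk=17 s=1: MISS | VC [9]
  [10] addr=0x92 blk=9 s=1: VC-HIT | VC [17]
  [11] addr=0xcc blk=12 s=4: MISS | VC [17, 36]
  [12] addr=0x14b blk=20 s=4: MISS | VC [17, 36, 12]
  [13] addr=0xcc blk=12 s=4: VC-HIT | VC [17, 36, 20]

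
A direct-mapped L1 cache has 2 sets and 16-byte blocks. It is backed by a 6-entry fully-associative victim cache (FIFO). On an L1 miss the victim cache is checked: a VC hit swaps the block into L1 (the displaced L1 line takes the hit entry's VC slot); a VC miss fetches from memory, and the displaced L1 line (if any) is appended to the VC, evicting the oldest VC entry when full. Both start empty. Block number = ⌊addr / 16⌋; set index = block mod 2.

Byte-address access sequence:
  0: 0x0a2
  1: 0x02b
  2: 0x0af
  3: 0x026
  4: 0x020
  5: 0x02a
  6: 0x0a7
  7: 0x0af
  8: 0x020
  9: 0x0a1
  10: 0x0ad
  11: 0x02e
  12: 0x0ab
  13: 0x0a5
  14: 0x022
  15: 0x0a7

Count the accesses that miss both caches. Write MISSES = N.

MISSES = 2

  [0] addr=0xa2 blk=10 s=0: MISS | VC []
  [1] addr=0x2b blk=2 s=0: MISS | VC [10]
  [2] addr=0xaf blk=10 s=0: VC-HIT | VC [2]
  [3] addr=0x26 blk=2 s=0: VC-HIT | VC [10]
  [4] addr=0x20 blk=2 s=0: L1-HIT | VC [10]
  [5] addr=0x2a blk=2 s=0: L1-HIT | VC [10]
  [6] addr=0xa7 blk=10 s=0: VC-HIT | VC [2]
  [7] addr=0xaf blk=10 s=0: L1-HIT | VC [2]
  [8] addr=0x20 blk=2 s=0: VC-HIT | VC [10]
  [9] addr=0xa1 blk=10 s=0: VC-HIT | VC [2]
  [10] addr=0xad blk=10 s=0: L1-HIT | VC [2]
  [11] addr=0x2e blk=2 s=0: VC-HIT | VC [10]
  [12] addr=0xab blk=10 s=0: VC-HIT | VC [2]
  [13] addr=0xa5 blk=10 s=0: L1-HIT | VC [2]
  [14] addr=0x22 blk=2 s=0: VC-HIT | VC [10]
  [15] addr=0xa7 blk=10 s=0: VC-HIT | VC [2]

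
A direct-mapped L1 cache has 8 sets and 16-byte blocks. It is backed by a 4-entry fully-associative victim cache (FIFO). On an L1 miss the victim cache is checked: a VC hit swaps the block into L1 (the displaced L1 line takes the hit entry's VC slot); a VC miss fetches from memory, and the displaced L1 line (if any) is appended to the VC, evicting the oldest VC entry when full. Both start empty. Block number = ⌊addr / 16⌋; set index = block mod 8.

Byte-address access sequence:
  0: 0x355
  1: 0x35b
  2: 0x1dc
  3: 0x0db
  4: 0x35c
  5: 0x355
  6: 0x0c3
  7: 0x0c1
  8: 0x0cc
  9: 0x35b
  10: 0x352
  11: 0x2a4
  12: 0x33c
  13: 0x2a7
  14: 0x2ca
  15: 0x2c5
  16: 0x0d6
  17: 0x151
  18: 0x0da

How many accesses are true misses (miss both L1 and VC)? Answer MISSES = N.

MISSES = 8

#0 0x355→b53/s5 MISS; vc=[]
#1 0x35b→b53/s5 L1-HIT; vc=[]
#2 0x1dc→b29/s5 MISS; vc=[53]
#3 0xdb→b13/s5 MISS; vc=[53,29]
#4 0x35c→b53/s5 VC-HIT; vc=[13,29]
#5 0x355→b53/s5 L1-HIT; vc=[13,29]
#6 0xc3→b12/s4 MISS; vc=[13,29]
#7 0xc1→b12/s4 L1-HIT; vc=[13,29]
#8 0xcc→b12/s4 L1-HIT; vc=[13,29]
#9 0x35b→b53/s5 L1-HIT; vc=[13,29]
#10 0x352→b53/s5 L1-HIT; vc=[13,29]
#11 0x2a4→b42/s2 MISS; vc=[13,29]
#12 0x33c→b51/s3 MISS; vc=[13,29]
#13 0x2a7→b42/s2 L1-HIT; vc=[13,29]
#14 0x2ca→b44/s4 MISS; vc=[13,29,12]
#15 0x2c5→b44/s4 L1-HIT; vc=[13,29,12]
#16 0xd6→b13/s5 VC-HIT; vc=[53,29,12]
#17 0x151→b21/s5 MISS; vc=[53,29,12,13]
#18 0xda→b13/s5 VC-HIT; vc=[53,29,12,21]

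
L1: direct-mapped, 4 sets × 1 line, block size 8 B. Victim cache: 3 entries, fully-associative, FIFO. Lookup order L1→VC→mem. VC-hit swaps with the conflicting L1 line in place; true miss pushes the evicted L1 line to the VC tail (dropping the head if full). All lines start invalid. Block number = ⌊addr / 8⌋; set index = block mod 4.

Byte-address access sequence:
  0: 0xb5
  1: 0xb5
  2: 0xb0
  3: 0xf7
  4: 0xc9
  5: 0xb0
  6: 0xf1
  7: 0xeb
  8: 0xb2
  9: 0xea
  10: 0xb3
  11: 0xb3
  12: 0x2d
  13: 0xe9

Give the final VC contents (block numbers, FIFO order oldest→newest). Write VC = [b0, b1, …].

0: 0xb5 (blk 22, set 2) → MISS  vc=[]
1: 0xb5 (blk 22, set 2) → L1-HIT  vc=[]
2: 0xb0 (blk 22, set 2) → L1-HIT  vc=[]
3: 0xf7 (blk 30, set 2) → MISS  vc=[22]
4: 0xc9 (blk 25, set 1) → MISS  vc=[22]
5: 0xb0 (blk 22, set 2) → VC-HIT  vc=[30]
6: 0xf1 (blk 30, set 2) → VC-HIT  vc=[22]
7: 0xeb (blk 29, set 1) → MISS  vc=[22, 25]
8: 0xb2 (blk 22, set 2) → VC-HIT  vc=[30, 25]
9: 0xea (blk 29, set 1) → L1-HIT  vc=[30, 25]
10: 0xb3 (blk 22, set 2) → L1-HIT  vc=[30, 25]
11: 0xb3 (blk 22, set 2) → L1-HIT  vc=[30, 25]
12: 0x2d (blk 5, set 1) → MISS  vc=[30, 25, 29]
13: 0xe9 (blk 29, set 1) → VC-HIT  vc=[30, 25, 5]

VC = [30, 25, 5]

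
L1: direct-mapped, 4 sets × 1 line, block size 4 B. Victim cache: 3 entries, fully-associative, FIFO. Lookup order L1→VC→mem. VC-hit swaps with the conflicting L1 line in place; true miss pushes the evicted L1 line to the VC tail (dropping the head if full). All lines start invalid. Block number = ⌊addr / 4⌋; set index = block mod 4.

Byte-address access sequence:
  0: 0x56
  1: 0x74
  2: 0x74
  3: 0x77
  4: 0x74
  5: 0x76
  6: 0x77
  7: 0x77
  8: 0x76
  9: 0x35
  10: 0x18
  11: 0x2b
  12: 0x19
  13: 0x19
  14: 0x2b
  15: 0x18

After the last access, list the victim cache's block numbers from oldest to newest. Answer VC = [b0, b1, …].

0: 0x56 (blk 21, set 1) → MISS  vc=[]
1: 0x74 (blk 29, set 1) → MISS  vc=[21]
2: 0x74 (blk 29, set 1) → L1-HIT  vc=[21]
3: 0x77 (blk 29, set 1) → L1-HIT  vc=[21]
4: 0x74 (blk 29, set 1) → L1-HIT  vc=[21]
5: 0x76 (blk 29, set 1) → L1-HIT  vc=[21]
6: 0x77 (blk 29, set 1) → L1-HIT  vc=[21]
7: 0x77 (blk 29, set 1) → L1-HIT  vc=[21]
8: 0x76 (blk 29, set 1) → L1-HIT  vc=[21]
9: 0x35 (blk 13, set 1) → MISS  vc=[21, 29]
10: 0x18 (blk 6, set 2) → MISS  vc=[21, 29]
11: 0x2b (blk 10, set 2) → MISS  vc=[21, 29, 6]
12: 0x19 (blk 6, set 2) → VC-HIT  vc=[21, 29, 10]
13: 0x19 (blk 6, set 2) → L1-HIT  vc=[21, 29, 10]
14: 0x2b (blk 10, set 2) → VC-HIT  vc=[21, 29, 6]
15: 0x18 (blk 6, set 2) → VC-HIT  vc=[21, 29, 10]

VC = [21, 29, 10]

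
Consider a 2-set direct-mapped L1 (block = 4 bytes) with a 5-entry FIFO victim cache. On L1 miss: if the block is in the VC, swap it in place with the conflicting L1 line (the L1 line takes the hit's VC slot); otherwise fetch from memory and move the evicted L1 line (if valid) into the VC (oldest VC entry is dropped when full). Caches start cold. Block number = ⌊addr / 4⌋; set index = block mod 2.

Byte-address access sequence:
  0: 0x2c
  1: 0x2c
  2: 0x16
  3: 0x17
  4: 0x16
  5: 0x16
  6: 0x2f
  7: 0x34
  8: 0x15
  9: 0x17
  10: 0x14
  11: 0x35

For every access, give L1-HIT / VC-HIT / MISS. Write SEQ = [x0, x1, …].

0: 0x2c (blk 11, set 1) → MISS  vc=[]
1: 0x2c (blk 11, set 1) → L1-HIT  vc=[]
2: 0x16 (blk 5, set 1) → MISS  vc=[11]
3: 0x17 (blk 5, set 1) → L1-HIT  vc=[11]
4: 0x16 (blk 5, set 1) → L1-HIT  vc=[11]
5: 0x16 (blk 5, set 1) → L1-HIT  vc=[11]
6: 0x2f (blk 11, set 1) → VC-HIT  vc=[5]
7: 0x34 (blk 13, set 1) → MISS  vc=[5, 11]
8: 0x15 (blk 5, set 1) → VC-HIT  vc=[13, 11]
9: 0x17 (blk 5, set 1) → L1-HIT  vc=[13, 11]
10: 0x14 (blk 5, set 1) → L1-HIT  vc=[13, 11]
11: 0x35 (blk 13, set 1) → VC-HIT  vc=[5, 11]

SEQ = [MISS, L1-HIT, MISS, L1-HIT, L1-HIT, L1-HIT, VC-HIT, MISS, VC-HIT, L1-HIT, L1-HIT, VC-HIT]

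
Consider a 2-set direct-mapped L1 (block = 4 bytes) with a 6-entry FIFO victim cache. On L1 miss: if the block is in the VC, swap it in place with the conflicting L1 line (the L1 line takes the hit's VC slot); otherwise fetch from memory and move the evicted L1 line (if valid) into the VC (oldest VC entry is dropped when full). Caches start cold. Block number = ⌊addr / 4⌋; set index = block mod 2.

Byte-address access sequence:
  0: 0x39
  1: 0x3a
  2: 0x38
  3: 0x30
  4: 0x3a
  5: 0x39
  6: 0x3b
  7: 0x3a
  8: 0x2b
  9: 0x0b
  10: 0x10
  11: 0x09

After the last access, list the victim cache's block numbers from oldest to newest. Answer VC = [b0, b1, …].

0: 0x39 (blk 14, set 0) → MISS  vc=[]
1: 0x3a (blk 14, set 0) → L1-HIT  vc=[]
2: 0x38 (blk 14, set 0) → L1-HIT  vc=[]
3: 0x30 (blk 12, set 0) → MISS  vc=[14]
4: 0x3a (blk 14, set 0) → VC-HIT  vc=[12]
5: 0x39 (blk 14, set 0) → L1-HIT  vc=[12]
6: 0x3b (blk 14, set 0) → L1-HIT  vc=[12]
7: 0x3a (blk 14, set 0) → L1-HIT  vc=[12]
8: 0x2b (blk 10, set 0) → MISS  vc=[12, 14]
9: 0xb (blk 2, set 0) → MISS  vc=[12, 14, 10]
10: 0x10 (blk 4, set 0) → MISS  vc=[12, 14, 10, 2]
11: 0x9 (blk 2, set 0) → VC-HIT  vc=[12, 14, 10, 4]

VC = [12, 14, 10, 4]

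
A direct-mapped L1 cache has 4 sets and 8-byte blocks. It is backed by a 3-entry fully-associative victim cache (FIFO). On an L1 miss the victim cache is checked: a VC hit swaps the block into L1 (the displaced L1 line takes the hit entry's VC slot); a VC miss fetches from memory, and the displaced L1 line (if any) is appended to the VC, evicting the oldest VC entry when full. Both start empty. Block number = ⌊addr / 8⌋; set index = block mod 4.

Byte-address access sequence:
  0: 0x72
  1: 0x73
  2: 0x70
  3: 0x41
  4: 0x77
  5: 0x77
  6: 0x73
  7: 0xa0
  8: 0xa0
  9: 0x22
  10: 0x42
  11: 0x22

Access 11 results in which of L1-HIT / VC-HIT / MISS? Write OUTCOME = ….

0: 0x72 (blk 14, set 2) → MISS  vc=[]
1: 0x73 (blk 14, set 2) → L1-HIT  vc=[]
2: 0x70 (blk 14, set 2) → L1-HIT  vc=[]
3: 0x41 (blk 8, set 0) → MISS  vc=[]
4: 0x77 (blk 14, set 2) → L1-HIT  vc=[]
5: 0x77 (blk 14, set 2) → L1-HIT  vc=[]
6: 0x73 (blk 14, set 2) → L1-HIT  vc=[]
7: 0xa0 (blk 20, set 0) → MISS  vc=[8]
8: 0xa0 (blk 20, set 0) → L1-HIT  vc=[8]
9: 0x22 (blk 4, set 0) → MISS  vc=[8, 20]
10: 0x42 (blk 8, set 0) → VC-HIT  vc=[4, 20]
11: 0x22 (blk 4, set 0) → VC-HIT  vc=[8, 20]

OUTCOME = VC-HIT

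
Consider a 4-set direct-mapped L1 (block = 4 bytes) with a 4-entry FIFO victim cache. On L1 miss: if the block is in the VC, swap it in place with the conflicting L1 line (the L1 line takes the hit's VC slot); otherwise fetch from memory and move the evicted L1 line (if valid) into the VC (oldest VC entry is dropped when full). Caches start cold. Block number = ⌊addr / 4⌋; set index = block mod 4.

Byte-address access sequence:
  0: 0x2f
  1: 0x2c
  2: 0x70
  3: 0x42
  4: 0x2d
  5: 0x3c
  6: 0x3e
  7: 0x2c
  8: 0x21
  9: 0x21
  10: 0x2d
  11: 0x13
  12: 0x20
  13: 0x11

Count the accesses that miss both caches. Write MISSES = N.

0: 0x2f (blk 11, set 3) → MISS  vc=[]
1: 0x2c (blk 11, set 3) → L1-HIT  vc=[]
2: 0x70 (blk 28, set 0) → MISS  vc=[]
3: 0x42 (blk 16, set 0) → MISS  vc=[28]
4: 0x2d (blk 11, set 3) → L1-HIT  vc=[28]
5: 0x3c (blk 15, set 3) → MISS  vc=[28, 11]
6: 0x3e (blk 15, set 3) → L1-HIT  vc=[28, 11]
7: 0x2c (blk 11, set 3) → VC-HIT  vc=[28, 15]
8: 0x21 (blk 8, set 0) → MISS  vc=[28, 15, 16]
9: 0x21 (blk 8, set 0) → L1-HIT  vc=[28, 15, 16]
10: 0x2d (blk 11, set 3) → L1-HIT  vc=[28, 15, 16]
11: 0x13 (blk 4, set 0) → MISS  vc=[28, 15, 16, 8]
12: 0x20 (blk 8, set 0) → VC-HIT  vc=[28, 15, 16, 4]
13: 0x11 (blk 4, set 0) → VC-HIT  vc=[28, 15, 16, 8]

MISSES = 6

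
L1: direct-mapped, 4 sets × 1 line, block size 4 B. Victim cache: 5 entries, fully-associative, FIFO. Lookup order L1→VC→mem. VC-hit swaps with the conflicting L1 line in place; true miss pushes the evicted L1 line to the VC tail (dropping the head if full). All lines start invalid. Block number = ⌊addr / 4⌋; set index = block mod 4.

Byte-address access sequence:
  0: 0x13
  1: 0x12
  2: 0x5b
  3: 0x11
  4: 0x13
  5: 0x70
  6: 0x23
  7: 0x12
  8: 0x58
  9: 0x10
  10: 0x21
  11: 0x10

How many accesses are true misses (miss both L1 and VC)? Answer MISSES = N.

0: 0x13 (blk 4, set 0) → MISS  vc=[]
1: 0x12 (blk 4, set 0) → L1-HIT  vc=[]
2: 0x5b (blk 22, set 2) → MISS  vc=[]
3: 0x11 (blk 4, set 0) → L1-HIT  vc=[]
4: 0x13 (blk 4, set 0) → L1-HIT  vc=[]
5: 0x70 (blk 28, set 0) → MISS  vc=[4]
6: 0x23 (blk 8, set 0) → MISS  vc=[4, 28]
7: 0x12 (blk 4, set 0) → VC-HIT  vc=[8, 28]
8: 0x58 (blk 22, set 2) → L1-HIT  vc=[8, 28]
9: 0x10 (blk 4, set 0) → L1-HIT  vc=[8, 28]
10: 0x21 (blk 8, set 0) → VC-HIT  vc=[4, 28]
11: 0x10 (blk 4, set 0) → VC-HIT  vc=[8, 28]

MISSES = 4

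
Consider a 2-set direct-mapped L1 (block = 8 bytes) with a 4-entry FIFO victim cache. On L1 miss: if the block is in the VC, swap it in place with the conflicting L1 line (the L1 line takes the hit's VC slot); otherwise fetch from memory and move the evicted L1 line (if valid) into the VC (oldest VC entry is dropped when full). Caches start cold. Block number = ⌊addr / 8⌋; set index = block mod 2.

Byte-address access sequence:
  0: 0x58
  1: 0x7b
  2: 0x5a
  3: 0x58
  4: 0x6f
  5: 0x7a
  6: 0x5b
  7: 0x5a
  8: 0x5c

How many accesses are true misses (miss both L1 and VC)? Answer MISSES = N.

MISSES = 3

0: 0x58 (blk 11, set 1) → MISS  vc=[]
1: 0x7b (blk 15, set 1) → MISS  vc=[11]
2: 0x5a (blk 11, set 1) → VC-HIT  vc=[15]
3: 0x58 (blk 11, set 1) → L1-HIT  vc=[15]
4: 0x6f (blk 13, set 1) → MISS  vc=[15, 11]
5: 0x7a (blk 15, set 1) → VC-HIT  vc=[13, 11]
6: 0x5b (blk 11, set 1) → VC-HIT  vc=[13, 15]
7: 0x5a (blk 11, set 1) → L1-HIT  vc=[13, 15]
8: 0x5c (blk 11, set 1) → L1-HIT  vc=[13, 15]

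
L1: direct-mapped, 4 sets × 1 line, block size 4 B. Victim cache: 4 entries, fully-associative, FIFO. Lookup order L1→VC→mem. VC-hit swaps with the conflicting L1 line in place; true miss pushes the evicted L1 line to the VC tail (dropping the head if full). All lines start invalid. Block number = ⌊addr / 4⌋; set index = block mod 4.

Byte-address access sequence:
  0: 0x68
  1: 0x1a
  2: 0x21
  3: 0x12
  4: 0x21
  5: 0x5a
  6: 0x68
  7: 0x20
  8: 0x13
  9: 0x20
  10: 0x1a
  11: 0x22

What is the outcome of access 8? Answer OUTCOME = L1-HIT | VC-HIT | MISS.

0: 0x68 (blk 26, set 2) → MISS  vc=[]
1: 0x1a (blk 6, set 2) → MISS  vc=[26]
2: 0x21 (blk 8, set 0) → MISS  vc=[26]
3: 0x12 (blk 4, set 0) → MISS  vc=[26, 8]
4: 0x21 (blk 8, set 0) → VC-HIT  vc=[26, 4]
5: 0x5a (blk 22, set 2) → MISS  vc=[26, 4, 6]
6: 0x68 (blk 26, set 2) → VC-HIT  vc=[22, 4, 6]
7: 0x20 (blk 8, set 0) → L1-HIT  vc=[22, 4, 6]
8: 0x13 (blk 4, set 0) → VC-HIT  vc=[22, 8, 6]
9: 0x20 (blk 8, set 0) → VC-HIT  vc=[22, 4, 6]
10: 0x1a (blk 6, set 2) → VC-HIT  vc=[22, 4, 26]
11: 0x22 (blk 8, set 0) → L1-HIT  vc=[22, 4, 26]

OUTCOME = VC-HIT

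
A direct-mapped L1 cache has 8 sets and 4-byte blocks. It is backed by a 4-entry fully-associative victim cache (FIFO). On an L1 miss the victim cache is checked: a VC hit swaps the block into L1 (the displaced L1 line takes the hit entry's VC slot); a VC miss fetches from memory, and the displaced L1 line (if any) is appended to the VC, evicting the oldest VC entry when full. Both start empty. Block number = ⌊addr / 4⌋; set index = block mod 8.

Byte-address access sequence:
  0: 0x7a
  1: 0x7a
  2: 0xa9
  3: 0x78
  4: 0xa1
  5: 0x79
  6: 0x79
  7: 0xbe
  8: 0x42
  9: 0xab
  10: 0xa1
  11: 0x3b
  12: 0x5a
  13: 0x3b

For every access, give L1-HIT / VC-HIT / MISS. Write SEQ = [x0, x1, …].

0: 0x7a (blk 30, set 6) → MISS  vc=[]
1: 0x7a (blk 30, set 6) → L1-HIT  vc=[]
2: 0xa9 (blk 42, set 2) → MISS  vc=[]
3: 0x78 (blk 30, set 6) → L1-HIT  vc=[]
4: 0xa1 (blk 40, set 0) → MISS  vc=[]
5: 0x79 (blk 30, set 6) → L1-HIT  vc=[]
6: 0x79 (blk 30, set 6) → L1-HIT  vc=[]
7: 0xbe (blk 47, set 7) → MISS  vc=[]
8: 0x42 (blk 16, set 0) → MISS  vc=[40]
9: 0xab (blk 42, set 2) → L1-HIT  vc=[40]
10: 0xa1 (blk 40, set 0) → VC-HIT  vc=[16]
11: 0x3b (blk 14, set 6) → MISS  vc=[16, 30]
12: 0x5a (blk 22, set 6) → MISS  vc=[16, 30, 14]
13: 0x3b (blk 14, set 6) → VC-HIT  vc=[16, 30, 22]

SEQ = [MISS, L1-HIT, MISS, L1-HIT, MISS, L1-HIT, L1-HIT, MISS, MISS, L1-HIT, VC-HIT, MISS, MISS, VC-HIT]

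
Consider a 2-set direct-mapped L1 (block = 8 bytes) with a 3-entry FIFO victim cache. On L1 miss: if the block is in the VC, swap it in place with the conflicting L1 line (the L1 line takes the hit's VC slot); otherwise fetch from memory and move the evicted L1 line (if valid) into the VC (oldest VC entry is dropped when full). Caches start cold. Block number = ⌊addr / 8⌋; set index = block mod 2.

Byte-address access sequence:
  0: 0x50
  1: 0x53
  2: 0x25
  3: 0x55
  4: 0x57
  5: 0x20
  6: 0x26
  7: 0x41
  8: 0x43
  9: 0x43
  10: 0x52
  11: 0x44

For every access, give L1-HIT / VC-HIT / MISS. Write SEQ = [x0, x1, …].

0: 0x50 (blk 10, set 0) → MISS  vc=[]
1: 0x53 (blk 10, set 0) → L1-HIT  vc=[]
2: 0x25 (blk 4, set 0) → MISS  vc=[10]
3: 0x55 (blk 10, set 0) → VC-HIT  vc=[4]
4: 0x57 (blk 10, set 0) → L1-HIT  vc=[4]
5: 0x20 (blk 4, set 0) → VC-HIT  vc=[10]
6: 0x26 (blk 4, set 0) → L1-HIT  vc=[10]
7: 0x41 (blk 8, set 0) → MISS  vc=[10, 4]
8: 0x43 (blk 8, set 0) → L1-HIT  vc=[10, 4]
9: 0x43 (blk 8, set 0) → L1-HIT  vc=[10, 4]
10: 0x52 (blk 10, set 0) → VC-HIT  vc=[8, 4]
11: 0x44 (blk 8, set 0) → VC-HIT  vc=[10, 4]

SEQ = [MISS, L1-HIT, MISS, VC-HIT, L1-HIT, VC-HIT, L1-HIT, MISS, L1-HIT, L1-HIT, VC-HIT, VC-HIT]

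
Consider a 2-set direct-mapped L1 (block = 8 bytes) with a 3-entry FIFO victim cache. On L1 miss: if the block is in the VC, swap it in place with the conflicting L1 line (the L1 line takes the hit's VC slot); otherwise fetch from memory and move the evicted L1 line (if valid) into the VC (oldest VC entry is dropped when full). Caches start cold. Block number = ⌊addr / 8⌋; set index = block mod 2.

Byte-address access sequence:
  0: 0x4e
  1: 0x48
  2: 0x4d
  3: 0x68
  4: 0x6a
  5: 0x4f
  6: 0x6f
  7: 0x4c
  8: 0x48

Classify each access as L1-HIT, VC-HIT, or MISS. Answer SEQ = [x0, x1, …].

SEQ = [MISS, L1-HIT, L1-HIT, MISS, L1-HIT, VC-HIT, VC-HIT, VC-HIT, L1-HIT]

0: 0x4e (blk 9, set 1) → MISS  vc=[]
1: 0x48 (blk 9, set 1) → L1-HIT  vc=[]
2: 0x4d (blk 9, set 1) → L1-HIT  vc=[]
3: 0x68 (blk 13, set 1) → MISS  vc=[9]
4: 0x6a (blk 13, set 1) → L1-HIT  vc=[9]
5: 0x4f (blk 9, set 1) → VC-HIT  vc=[13]
6: 0x6f (blk 13, set 1) → VC-HIT  vc=[9]
7: 0x4c (blk 9, set 1) → VC-HIT  vc=[13]
8: 0x48 (blk 9, set 1) → L1-HIT  vc=[13]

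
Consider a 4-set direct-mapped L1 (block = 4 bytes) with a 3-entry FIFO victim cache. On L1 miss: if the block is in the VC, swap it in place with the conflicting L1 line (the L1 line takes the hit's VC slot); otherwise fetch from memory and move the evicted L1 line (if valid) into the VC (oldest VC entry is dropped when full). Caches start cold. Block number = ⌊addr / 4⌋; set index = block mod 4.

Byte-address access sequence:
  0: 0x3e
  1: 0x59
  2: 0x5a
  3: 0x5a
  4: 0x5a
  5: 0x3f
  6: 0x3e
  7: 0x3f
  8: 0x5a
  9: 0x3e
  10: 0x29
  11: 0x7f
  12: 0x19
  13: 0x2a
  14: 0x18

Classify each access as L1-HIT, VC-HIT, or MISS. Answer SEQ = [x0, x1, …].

SEQ = [MISS, MISS, L1-HIT, L1-HIT, L1-HIT, L1-HIT, L1-HIT, L1-HIT, L1-HIT, L1-HIT, MISS, MISS, MISS, VC-HIT, VC-HIT]

  [0] addr=0x3e blk=15 s=3: MISS | VC []
  [1] addr=0x59 blk=22 s=2: MISS | VC []
  [2] addr=0x5a blk=22 s=2: L1-HIT | VC []
  [3] addr=0x5a blk=22 s=2: L1-HIT | VC []
  [4] addr=0x5a blk=22 s=2: L1-HIT | VC []
  [5] addr=0x3f blk=15 s=3: L1-HIT | VC []
  [6] addr=0x3e blk=15 s=3: L1-HIT | VC []
  [7] addr=0x3f blk=15 s=3: L1-HIT | VC []
  [8] addr=0x5a blk=22 s=2: L1-HIT | VC []
  [9] addr=0x3e blk=15 s=3: L1-HIT | VC []
  [10] addr=0x29 blk=10 s=2: MISS | VC [22]
  [11] addr=0x7f blk=31 s=3: MISS | VC [22, 15]
  [12] addr=0x19 blk=6 s=2: MISS | VC [22, 15, 10]
  [13] addr=0x2a blk=10 s=2: VC-HIT | VC [22, 15, 6]
  [14] addr=0x18 blk=6 s=2: VC-HIT | VC [22, 15, 10]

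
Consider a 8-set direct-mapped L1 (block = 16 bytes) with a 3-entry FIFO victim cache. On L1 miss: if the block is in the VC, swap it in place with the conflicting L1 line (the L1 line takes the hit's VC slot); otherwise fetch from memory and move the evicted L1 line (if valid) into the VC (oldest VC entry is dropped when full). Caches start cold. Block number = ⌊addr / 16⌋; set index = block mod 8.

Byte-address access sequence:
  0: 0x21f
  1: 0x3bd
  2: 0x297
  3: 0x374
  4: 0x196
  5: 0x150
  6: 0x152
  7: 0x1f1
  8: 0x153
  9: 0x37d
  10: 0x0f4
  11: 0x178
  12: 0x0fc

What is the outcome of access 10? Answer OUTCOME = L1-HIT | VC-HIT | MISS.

  [0] addr=0x21f blk=33 s=1: MISS | VC []
  [1] addr=0x3bd blk=59 s=3: MISS | VC []
  [2] addr=0x297 blk=41 s=1: MISS | VC [33]
  [3] addr=0x374 blk=55 s=7: MISS | VC [33]
  [4] addr=0x196 blk=25 s=1: MISS | VC [33, 41]
  [5] addr=0x150 blk=21 s=5: MISS | VC [33, 41]
  [6] addr=0x152 blk=21 s=5: L1-HIT | VC [33, 41]
  [7] addr=0x1f1 blk=31 s=7: MISS | VC [33, 41, 55]
  [8] addr=0x153 blk=21 s=5: L1-HIT | VC [33, 41, 55]
  [9] addr=0x37d blk=55 s=7: VC-HIT | VC [33, 41, 31]
  [10] addr=0xf4 blk=15 s=7: MISS | VC [41, 31, 55]
  [11] addr=0x178 blk=23 s=7: MISS | VC [31, 55, 15]
  [12] addr=0xfc blk=15 s=7: VC-HIT | VC [31, 55, 23]

OUTCOME = MISS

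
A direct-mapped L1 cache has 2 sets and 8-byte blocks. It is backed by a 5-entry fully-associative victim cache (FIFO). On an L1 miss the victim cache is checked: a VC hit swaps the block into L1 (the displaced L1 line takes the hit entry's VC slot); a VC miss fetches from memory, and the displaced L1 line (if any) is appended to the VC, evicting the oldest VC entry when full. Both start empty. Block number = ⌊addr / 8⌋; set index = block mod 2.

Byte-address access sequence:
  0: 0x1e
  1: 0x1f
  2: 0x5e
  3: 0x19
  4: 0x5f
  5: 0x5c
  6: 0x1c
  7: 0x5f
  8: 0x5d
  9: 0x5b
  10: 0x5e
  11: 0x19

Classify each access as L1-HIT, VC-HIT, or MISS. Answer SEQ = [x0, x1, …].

SEQ = [MISS, L1-HIT, MISS, VC-HIT, VC-HIT, L1-HIT, VC-HIT, VC-HIT, L1-HIT, L1-HIT, L1-HIT, VC-HIT]

#0 0x1e→b3/s1 MISS; vc=[]
#1 0x1f→b3/s1 L1-HIT; vc=[]
#2 0x5e→b11/s1 MISS; vc=[3]
#3 0x19→b3/s1 VC-HIT; vc=[11]
#4 0x5f→b11/s1 VC-HIT; vc=[3]
#5 0x5c→b11/s1 L1-HIT; vc=[3]
#6 0x1c→b3/s1 VC-HIT; vc=[11]
#7 0x5f→b11/s1 VC-HIT; vc=[3]
#8 0x5d→b11/s1 L1-HIT; vc=[3]
#9 0x5b→b11/s1 L1-HIT; vc=[3]
#10 0x5e→b11/s1 L1-HIT; vc=[3]
#11 0x19→b3/s1 VC-HIT; vc=[11]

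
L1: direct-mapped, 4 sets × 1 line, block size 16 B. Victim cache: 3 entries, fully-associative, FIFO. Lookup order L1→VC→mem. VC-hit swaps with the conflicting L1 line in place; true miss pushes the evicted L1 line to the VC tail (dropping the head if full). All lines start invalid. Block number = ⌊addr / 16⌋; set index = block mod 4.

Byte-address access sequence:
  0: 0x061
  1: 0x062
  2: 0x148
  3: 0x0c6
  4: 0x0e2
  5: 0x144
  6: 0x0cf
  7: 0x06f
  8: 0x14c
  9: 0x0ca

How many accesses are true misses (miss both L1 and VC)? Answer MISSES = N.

0: 0x61 (blk 6, set 2) → MISS  vc=[]
1: 0x62 (blk 6, set 2) → L1-HIT  vc=[]
2: 0x148 (blk 20, set 0) → MISS  vc=[]
3: 0xc6 (blk 12, set 0) → MISS  vc=[20]
4: 0xe2 (blk 14, set 2) → MISS  vc=[20, 6]
5: 0x144 (blk 20, set 0) → VC-HIT  vc=[12, 6]
6: 0xcf (blk 12, set 0) → VC-HIT  vc=[20, 6]
7: 0x6f (blk 6, set 2) → VC-HIT  vc=[20, 14]
8: 0x14c (blk 20, set 0) → VC-HIT  vc=[12, 14]
9: 0xca (blk 12, set 0) → VC-HIT  vc=[20, 14]

MISSES = 4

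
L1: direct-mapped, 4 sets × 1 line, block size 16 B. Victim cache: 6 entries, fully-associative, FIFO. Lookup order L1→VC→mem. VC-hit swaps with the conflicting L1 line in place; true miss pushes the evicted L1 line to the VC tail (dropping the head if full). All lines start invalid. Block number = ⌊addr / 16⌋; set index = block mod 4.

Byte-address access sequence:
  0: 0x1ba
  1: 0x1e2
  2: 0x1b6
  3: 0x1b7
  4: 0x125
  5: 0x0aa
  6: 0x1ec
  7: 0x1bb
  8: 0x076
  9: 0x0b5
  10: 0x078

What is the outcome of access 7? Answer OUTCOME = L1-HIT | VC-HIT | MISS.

OUTCOME = L1-HIT

  [0] addr=0x1ba blk=27 s=3: MISS | VC []
  [1] addr=0x1e2 blk=30 s=2: MISS | VC []
  [2] addr=0x1b6 blk=27 s=3: L1-HIT | VC []
  [3] addr=0x1b7 blk=27 s=3: L1-HIT | VC []
  [4] addr=0x125 blk=18 s=2: MISS | VC [30]
  [5] addr=0xaa blk=10 s=2: MISS | VC [30, 18]
  [6] addr=0x1ec blk=30 s=2: VC-HIT | VC [10, 18]
  [7] addr=0x1bb blk=27 s=3: L1-HIT | VC [10, 18]
  [8] addr=0x76 blk=7 s=3: MISS | VC [10, 18, 27]
  [9] addr=0xb5 blk=11 s=3: MISS | VC [10, 18, 27, 7]
  [10] addr=0x78 blk=7 s=3: VC-HIT | VC [10, 18, 27, 11]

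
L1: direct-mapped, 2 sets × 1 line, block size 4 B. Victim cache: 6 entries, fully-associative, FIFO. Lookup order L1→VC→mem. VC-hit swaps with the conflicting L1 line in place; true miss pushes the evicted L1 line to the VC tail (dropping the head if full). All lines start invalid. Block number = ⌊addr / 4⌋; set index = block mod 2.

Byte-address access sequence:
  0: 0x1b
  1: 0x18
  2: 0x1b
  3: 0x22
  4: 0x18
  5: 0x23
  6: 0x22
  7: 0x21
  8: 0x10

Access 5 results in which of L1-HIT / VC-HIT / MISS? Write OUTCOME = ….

0: 0x1b (blk 6, set 0) → MISS  vc=[]
1: 0x18 (blk 6, set 0) → L1-HIT  vc=[]
2: 0x1b (blk 6, set 0) → L1-HIT  vc=[]
3: 0x22 (blk 8, set 0) → MISS  vc=[6]
4: 0x18 (blk 6, set 0) → VC-HIT  vc=[8]
5: 0x23 (blk 8, set 0) → VC-HIT  vc=[6]
6: 0x22 (blk 8, set 0) → L1-HIT  vc=[6]
7: 0x21 (blk 8, set 0) → L1-HIT  vc=[6]
8: 0x10 (blk 4, set 0) → MISS  vc=[6, 8]

OUTCOME = VC-HIT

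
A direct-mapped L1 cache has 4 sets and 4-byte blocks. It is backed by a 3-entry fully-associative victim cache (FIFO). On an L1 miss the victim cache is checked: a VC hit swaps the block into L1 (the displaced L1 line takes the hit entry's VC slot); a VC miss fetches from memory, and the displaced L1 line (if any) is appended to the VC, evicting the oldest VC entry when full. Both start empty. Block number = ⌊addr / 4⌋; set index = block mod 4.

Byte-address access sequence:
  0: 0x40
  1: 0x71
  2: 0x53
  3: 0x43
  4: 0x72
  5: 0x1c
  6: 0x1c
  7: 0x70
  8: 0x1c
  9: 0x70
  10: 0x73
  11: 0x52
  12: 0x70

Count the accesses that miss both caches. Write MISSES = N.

MISSES = 4

#0 0x40→b16/s0 MISS; vc=[]
#1 0x71→b28/s0 MISS; vc=[16]
#2 0x53→b20/s0 MISS; vc=[16,28]
#3 0x43→b16/s0 VC-HIT; vc=[20,28]
#4 0x72→b28/s0 VC-HIT; vc=[20,16]
#5 0x1c→b7/s3 MISS; vc=[20,16]
#6 0x1c→b7/s3 L1-HIT; vc=[20,16]
#7 0x70→b28/s0 L1-HIT; vc=[20,16]
#8 0x1c→b7/s3 L1-HIT; vc=[20,16]
#9 0x70→b28/s0 L1-HIT; vc=[20,16]
#10 0x73→b28/s0 L1-HIT; vc=[20,16]
#11 0x52→b20/s0 VC-HIT; vc=[28,16]
#12 0x70→b28/s0 VC-HIT; vc=[20,16]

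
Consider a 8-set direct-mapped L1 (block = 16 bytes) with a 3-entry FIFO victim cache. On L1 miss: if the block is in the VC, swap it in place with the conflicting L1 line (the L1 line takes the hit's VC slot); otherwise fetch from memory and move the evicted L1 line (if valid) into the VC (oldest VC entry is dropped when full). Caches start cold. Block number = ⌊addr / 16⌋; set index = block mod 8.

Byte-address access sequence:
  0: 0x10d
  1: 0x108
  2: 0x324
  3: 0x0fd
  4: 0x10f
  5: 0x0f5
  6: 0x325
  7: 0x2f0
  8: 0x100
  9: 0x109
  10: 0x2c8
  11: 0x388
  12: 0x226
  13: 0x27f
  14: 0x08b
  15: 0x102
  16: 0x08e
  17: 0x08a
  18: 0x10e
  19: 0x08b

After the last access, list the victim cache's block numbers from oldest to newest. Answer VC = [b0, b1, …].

  [0] addr=0x10d blk=16 s=0: MISS | VC []
  [1] addr=0x108 blk=16 s=0: L1-HIT | VC []
  [2] addr=0x324 blk=50 s=2: MISS | VC []
  [3] addr=0xfd blk=15 s=7: MISS | VC []
  [4] addr=0x10f blk=16 s=0: L1-HIT | VC []
  [5] addr=0xf5 blk=15 s=7: L1-HIT | VC []
  [6] addr=0x325 blk=50 s=2: L1-HIT | VC []
  [7] addr=0x2f0 blk=47 s=7: MISS | VC [15]
  [8] addr=0x100 blk=16 s=0: L1-HIT | VC [15]
  [9] addr=0x109 blk=16 s=0: L1-HIT | VC [15]
  [10] addr=0x2c8 blk=44 s=4: MISS | VC [15]
  [11] addr=0x388 blk=56 s=0: MISS | VC [15, 16]
  [12] addr=0x226 blk=34 s=2: MISS | VC [15, 16, 50]
  [13] addr=0x27f blk=39 s=7: MISS | VC [16, 50, 47]
  [14] addr=0x8b blk=8 s=0: MISS | VC [50, 47, 56]
  [15] addr=0x102 blk=16 s=0: MISS | VC [47, 56, 8]
  [16] addr=0x8e blk=8 s=0: VC-HIT | VC [47, 56, 16]
  [17] addr=0x8a blk=8 s=0: L1-HIT | VC [47, 56, 16]
  [18] addr=0x10e blk=16 s=0: VC-HIT | VC [47, 56, 8]
  [19] addr=0x8b blk=8 s=0: VC-HIT | VC [47, 56, 16]

VC = [47, 56, 16]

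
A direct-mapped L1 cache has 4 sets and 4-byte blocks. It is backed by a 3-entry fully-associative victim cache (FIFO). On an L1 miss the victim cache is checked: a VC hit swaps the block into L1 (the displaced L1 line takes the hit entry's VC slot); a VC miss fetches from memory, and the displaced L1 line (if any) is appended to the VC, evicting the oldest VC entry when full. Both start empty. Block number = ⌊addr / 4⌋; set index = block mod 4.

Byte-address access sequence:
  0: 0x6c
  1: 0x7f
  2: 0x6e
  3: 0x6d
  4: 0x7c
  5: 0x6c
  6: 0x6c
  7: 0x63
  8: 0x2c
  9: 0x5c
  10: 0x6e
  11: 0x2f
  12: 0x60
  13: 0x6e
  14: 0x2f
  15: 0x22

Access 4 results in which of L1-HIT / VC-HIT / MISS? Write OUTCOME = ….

0: 0x6c (blk 27, set 3) → MISS  vc=[]
1: 0x7f (blk 31, set 3) → MISS  vc=[27]
2: 0x6e (blk 27, set 3) → VC-HIT  vc=[31]
3: 0x6d (blk 27, set 3) → L1-HIT  vc=[31]
4: 0x7c (blk 31, set 3) → VC-HIT  vc=[27]
5: 0x6c (blk 27, set 3) → VC-HIT  vc=[31]
6: 0x6c (blk 27, set 3) → L1-HIT  vc=[31]
7: 0x63 (blk 24, set 0) → MISS  vc=[31]
8: 0x2c (blk 11, set 3) → MISS  vc=[31, 27]
9: 0x5c (blk 23, set 3) → MISS  vc=[31, 27, 11]
10: 0x6e (blk 27, set 3) → VC-HIT  vc=[31, 23, 11]
11: 0x2f (blk 11, set 3) → VC-HIT  vc=[31, 23, 27]
12: 0x60 (blk 24, set 0) → L1-HIT  vc=[31, 23, 27]
13: 0x6e (blk 27, set 3) → VC-HIT  vc=[31, 23, 11]
14: 0x2f (blk 11, set 3) → VC-HIT  vc=[31, 23, 27]
15: 0x22 (blk 8, set 0) → MISS  vc=[23, 27, 24]

OUTCOME = VC-HIT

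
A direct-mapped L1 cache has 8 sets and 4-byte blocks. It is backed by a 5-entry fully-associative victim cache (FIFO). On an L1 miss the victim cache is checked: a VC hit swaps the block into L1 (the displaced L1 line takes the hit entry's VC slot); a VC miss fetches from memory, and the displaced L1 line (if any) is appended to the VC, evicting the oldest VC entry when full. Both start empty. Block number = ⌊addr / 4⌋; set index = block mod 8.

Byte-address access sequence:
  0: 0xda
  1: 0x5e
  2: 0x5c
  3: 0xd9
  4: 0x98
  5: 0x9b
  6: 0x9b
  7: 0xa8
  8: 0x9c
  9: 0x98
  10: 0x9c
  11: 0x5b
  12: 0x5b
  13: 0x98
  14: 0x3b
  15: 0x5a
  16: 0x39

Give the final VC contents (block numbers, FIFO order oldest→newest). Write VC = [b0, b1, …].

#0 0xda→b54/s6 MISS; vc=[]
#1 0x5e→b23/s7 MISS; vc=[]
#2 0x5c→b23/s7 L1-HIT; vc=[]
#3 0xd9→b54/s6 L1-HIT; vc=[]
#4 0x98→b38/s6 MISS; vc=[54]
#5 0x9b→b38/s6 L1-HIT; vc=[54]
#6 0x9b→b38/s6 L1-HIT; vc=[54]
#7 0xa8→b42/s2 MISS; vc=[54]
#8 0x9c→b39/s7 MISS; vc=[54,23]
#9 0x98→b38/s6 L1-HIT; vc=[54,23]
#10 0x9c→b39/s7 L1-HIT; vc=[54,23]
#11 0x5b→b22/s6 MISS; vc=[54,23,38]
#12 0x5b→b22/s6 L1-HIT; vc=[54,23,38]
#13 0x98→b38/s6 VC-HIT; vc=[54,23,22]
#14 0x3b→b14/s6 MISS; vc=[54,23,22,38]
#15 0x5a→b22/s6 VC-HIT; vc=[54,23,14,38]
#16 0x39→b14/s6 VC-HIT; vc=[54,23,22,38]

VC = [54, 23, 22, 38]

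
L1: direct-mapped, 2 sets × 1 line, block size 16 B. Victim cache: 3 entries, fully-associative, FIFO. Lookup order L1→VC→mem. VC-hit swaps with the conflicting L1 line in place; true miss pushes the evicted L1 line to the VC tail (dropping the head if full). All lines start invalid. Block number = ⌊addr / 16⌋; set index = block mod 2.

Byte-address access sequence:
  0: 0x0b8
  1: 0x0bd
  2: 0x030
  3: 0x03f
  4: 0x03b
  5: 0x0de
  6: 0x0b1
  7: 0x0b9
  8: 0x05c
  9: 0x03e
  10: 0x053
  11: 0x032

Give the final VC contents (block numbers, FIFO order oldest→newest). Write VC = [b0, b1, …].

0: 0xb8 (blk 11, set 1) → MISS  vc=[]
1: 0xbd (blk 11, set 1) → L1-HIT  vc=[]
2: 0x30 (blk 3, set 1) → MISS  vc=[11]
3: 0x3f (blk 3, set 1) → L1-HIT  vc=[11]
4: 0x3b (blk 3, set 1) → L1-HIT  vc=[11]
5: 0xde (blk 13, set 1) → MISS  vc=[11, 3]
6: 0xb1 (blk 11, set 1) → VC-HIT  vc=[13, 3]
7: 0xb9 (blk 11, set 1) → L1-HIT  vc=[13, 3]
8: 0x5c (blk 5, set 1) → MISS  vc=[13, 3, 11]
9: 0x3e (blk 3, set 1) → VC-HIT  vc=[13, 5, 11]
10: 0x53 (blk 5, set 1) → VC-HIT  vc=[13, 3, 11]
11: 0x32 (blk 3, set 1) → VC-HIT  vc=[13, 5, 11]

VC = [13, 5, 11]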